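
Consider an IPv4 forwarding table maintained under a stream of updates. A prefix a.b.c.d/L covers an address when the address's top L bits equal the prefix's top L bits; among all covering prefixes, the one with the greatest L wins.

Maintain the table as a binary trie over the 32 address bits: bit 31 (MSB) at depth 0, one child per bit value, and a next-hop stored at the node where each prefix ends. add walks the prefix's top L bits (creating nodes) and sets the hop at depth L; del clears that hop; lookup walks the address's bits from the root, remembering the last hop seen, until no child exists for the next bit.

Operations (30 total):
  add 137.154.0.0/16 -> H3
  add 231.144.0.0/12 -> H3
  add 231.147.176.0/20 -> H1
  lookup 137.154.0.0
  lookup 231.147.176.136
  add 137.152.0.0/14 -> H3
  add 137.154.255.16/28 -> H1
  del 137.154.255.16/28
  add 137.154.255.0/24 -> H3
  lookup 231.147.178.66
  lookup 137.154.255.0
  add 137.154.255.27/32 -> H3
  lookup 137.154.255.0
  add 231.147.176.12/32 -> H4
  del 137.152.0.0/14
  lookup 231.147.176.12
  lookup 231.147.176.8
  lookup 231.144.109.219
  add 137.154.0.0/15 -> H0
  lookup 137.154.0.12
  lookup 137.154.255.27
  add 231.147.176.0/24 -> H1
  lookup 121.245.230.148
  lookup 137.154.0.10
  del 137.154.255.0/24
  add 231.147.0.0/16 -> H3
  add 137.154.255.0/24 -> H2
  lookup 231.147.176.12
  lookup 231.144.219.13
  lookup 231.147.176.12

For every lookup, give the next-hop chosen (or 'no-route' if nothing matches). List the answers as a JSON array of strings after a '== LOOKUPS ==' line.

Apply in order:
  add 137.154.0.0/16 -> H3 at depth 16
  add 231.144.0.0/12 -> H3 at depth 12
  add 231.147.176.0/20 -> H1 at depth 20
  ? 137.154.0.0  path d0:-→d1:-→d2:-→d3:-→d4:-→d5:-→d6:-→d7:-→d8:-→d9:-→d10:-→d11:-→d12:-→d13:-→d14:-→d15:-→d16:H3  best=H3
  ? 231.147.176.136  path d0:-→d1:-→d2:-→d3:-→d4:-→d5:-→d6:-→d7:-→d8:-→d9:-→d10:-→d11:-→d12:H3→d13:-→d14:-→d15:-→d16:-→d17:-→d18:-→d19:-→d20:H1  best=H1
  add 137.152.0.0/14 -> H3 at depth 14
  add 137.154.255.16/28 -> H1 at depth 28
  - 137.154.255.16/28 clear@28
  add 137.154.255.0/24 -> H3 at depth 24
  ? 231.147.178.66  path d0:-→d1:-→d2:-→d3:-→d4:-→d5:-→d6:-→d7:-→d8:-→d9:-→d10:-→d11:-→d12:H3→d13:-→d14:-→d15:-→d16:-→d17:-→d18:-→d19:-→d20:H1  best=H1
  ? 137.154.255.0  path d0:-→d1:-→d2:-→d3:-→d4:-→d5:-→d6:-→d7:-→d8:-→d9:-→d10:-→d11:-→d12:-→d13:-→d14:H3→d15:-→d16:H3→d17:-→d18:-→d19:-→d20:-→d21:-→d22:-→d23:-→d24:H3→d25:-→d26:-→d27:-  best=H3
  add 137.154.255.27/32 -> H3 at depth 32
  ? 137.154.255.0  path d0:-→d1:-→d2:-→d3:-→d4:-→d5:-→d6:-→d7:-→d8:-→d9:-→d10:-→d11:-→d12:-→d13:-→d14:H3→d15:-→d16:H3→d17:-→d18:-→d19:-→d20:-→d21:-→d22:-→d23:-→d24:H3→d25:-→d26:-→d27:-  best=H3
  add 231.147.176.12/32 -> H4 at depth 32
  - 137.152.0.0/14 clear@14
  ? 231.147.176.12  path d0:-→d1:-→d2:-→d3:-→d4:-→d5:-→d6:-→d7:-→d8:-→d9:-→d10:-→d11:-→d12:H3→d13:-→d14:-→d15:-→d16:-→d17:-→d18:-→d19:-→d20:H1→d21:-→d22:-→d23:-→d24:-→d25:-→d26:-→d27:-→d28:-→d29:-→d30:-→d31:-→d32:H4  best=H4
  ? 231.147.176.8  path d0:-→d1:-→d2:-→d3:-→d4:-→d5:-→d6:-→d7:-→d8:-→d9:-→d10:-→d11:-→d12:H3→d13:-→d14:-→d15:-→d16:-→d17:-→d18:-→d19:-→d20:H1→d21:-→d22:-→d23:-→d24:-→d25:-→d26:-→d27:-→d28:-→d29:-  best=H1
  ? 231.144.109.219  path d0:-→d1:-→d2:-→d3:-→d4:-→d5:-→d6:-→d7:-→d8:-→d9:-→d10:-→d11:-→d12:H3→d13:-→d14:-  best=H3
  add 137.154.0.0/15 -> H0 at depth 15
  ? 137.154.0.12  path d0:-→d1:-→d2:-→d3:-→d4:-→d5:-→d6:-→d7:-→d8:-→d9:-→d10:-→d11:-→d12:-→d13:-→d14:-→d15:H0→d16:H3  best=H3
  ? 137.154.255.27  path d0:-→d1:-→d2:-→d3:-→d4:-→d5:-→d6:-→d7:-→d8:-→d9:-→d10:-→d11:-→d12:-→d13:-→d14:-→d15:H0→d16:H3→d17:-→d18:-→d19:-→d20:-→d21:-→d22:-→d23:-→d24:H3→d25:-→d26:-→d27:-→d28:-→d29:-→d30:-→d31:-→d32:H3  best=H3
  add 231.147.176.0/24 -> H1 at depth 24
  ? 121.245.230.148  path d0:-  best=no-route
  ? 137.154.0.10  path d0:-→d1:-→d2:-→d3:-→d4:-→d5:-→d6:-→d7:-→d8:-→d9:-→d10:-→d11:-→d12:-→d13:-→d14:-→d15:H0→d16:H3  best=H3
  - 137.154.255.0/24 clear@24
  add 231.147.0.0/16 -> H3 at depth 16
  add 137.154.255.0/24 -> H2 at depth 24
  ? 231.147.176.12  path d0:-→d1:-→d2:-→d3:-→d4:-→d5:-→d6:-→d7:-→d8:-→d9:-→d10:-→d11:-→d12:H3→d13:-→d14:-→d15:-→d16:H3→d17:-→d18:-→d19:-→d20:H1→d21:-→d22:-→d23:-→d24:H1→d25:-→d26:-→d27:-→d28:-→d29:-→d30:-→d31:-→d32:H4  best=H4
  ? 231.144.219.13  path d0:-→d1:-→d2:-→d3:-→d4:-→d5:-→d6:-→d7:-→d8:-→d9:-→d10:-→d11:-→d12:H3→d13:-→d14:-  best=H3
  ? 231.147.176.12  path d0:-→d1:-→d2:-→d3:-→d4:-→d5:-→d6:-→d7:-→d8:-→d9:-→d10:-→d11:-→d12:H3→d13:-→d14:-→d15:-→d16:H3→d17:-→d18:-→d19:-→d20:H1→d21:-→d22:-→d23:-→d24:H1→d25:-→d26:-→d27:-→d28:-→d29:-→d30:-→d31:-→d32:H4  best=H4

== LOOKUPS ==
["H3","H1","H1","H3","H3","H4","H1","H3","H3","H3","no-route","H3","H4","H3","H4"]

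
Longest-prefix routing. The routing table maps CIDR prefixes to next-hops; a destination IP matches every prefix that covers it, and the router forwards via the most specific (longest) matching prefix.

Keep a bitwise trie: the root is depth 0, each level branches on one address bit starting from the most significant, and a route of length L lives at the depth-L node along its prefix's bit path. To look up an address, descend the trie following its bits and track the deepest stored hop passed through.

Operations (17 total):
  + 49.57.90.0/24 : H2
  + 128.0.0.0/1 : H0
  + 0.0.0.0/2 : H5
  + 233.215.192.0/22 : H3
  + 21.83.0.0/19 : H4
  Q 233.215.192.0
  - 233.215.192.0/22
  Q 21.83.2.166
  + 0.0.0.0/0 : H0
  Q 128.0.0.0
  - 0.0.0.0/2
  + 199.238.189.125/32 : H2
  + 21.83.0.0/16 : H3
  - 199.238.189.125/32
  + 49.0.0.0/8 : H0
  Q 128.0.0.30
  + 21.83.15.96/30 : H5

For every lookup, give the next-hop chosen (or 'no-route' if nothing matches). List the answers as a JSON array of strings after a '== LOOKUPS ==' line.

Apply in order:
  + 49.57.90.0/24 (H2) depth=24
  + 128.0.0.0/1 (H0) depth=1
  + 0.0.0.0/2 (H5) depth=2
  + 233.215.192.0/22 (H3) depth=22
  + 21.83.0.0/19 (H4) depth=19
  lookup 233.215.192.0: bits 1110100111010111110000 walk d0:-→d1:H0→d2:-→d3:-→d4:-→d5:-→d6:-→d7:-→d8:-→d9:-→d10:-→d11:-→d12:-→d13:-→d14:-→d15:-→d16:-→d17:-→d18:-→d19:-→d20:-→d21:-→d22:H3 -> H3
  - 233.215.192.0/22 clear@22
  lookup 21.83.2.166: bits 0001010101010011000 walk d0:-→d1:-→d2:H5→d3:-→d4:-→d5:-→d6:-→d7:-→d8:-→d9:-→d10:-→d11:-→d12:-→d13:-→d14:-→d15:-→d16:-→d17:-→d18:-→d19:H4 -> H4
  + 0.0.0.0/0 (H0) depth=0
  lookup 128.0.0.0: bits 1 walk d0:H0→d1:H0 -> H0
  - 0.0.0.0/2 clear@2
  + 199.238.189.125/32 (H2) depth=32
  + 21.83.0.0/16 (H3) depth=16
  - 199.238.189.125/32 clear@32
  + 49.0.0.0/8 (H0) depth=8
  lookup 128.0.0.30: bits 1 walk d0:H0→d1:H0 -> H0
  + 21.83.15.96/30 (H5) depth=30

== LOOKUPS ==
["H3","H4","H0","H0"]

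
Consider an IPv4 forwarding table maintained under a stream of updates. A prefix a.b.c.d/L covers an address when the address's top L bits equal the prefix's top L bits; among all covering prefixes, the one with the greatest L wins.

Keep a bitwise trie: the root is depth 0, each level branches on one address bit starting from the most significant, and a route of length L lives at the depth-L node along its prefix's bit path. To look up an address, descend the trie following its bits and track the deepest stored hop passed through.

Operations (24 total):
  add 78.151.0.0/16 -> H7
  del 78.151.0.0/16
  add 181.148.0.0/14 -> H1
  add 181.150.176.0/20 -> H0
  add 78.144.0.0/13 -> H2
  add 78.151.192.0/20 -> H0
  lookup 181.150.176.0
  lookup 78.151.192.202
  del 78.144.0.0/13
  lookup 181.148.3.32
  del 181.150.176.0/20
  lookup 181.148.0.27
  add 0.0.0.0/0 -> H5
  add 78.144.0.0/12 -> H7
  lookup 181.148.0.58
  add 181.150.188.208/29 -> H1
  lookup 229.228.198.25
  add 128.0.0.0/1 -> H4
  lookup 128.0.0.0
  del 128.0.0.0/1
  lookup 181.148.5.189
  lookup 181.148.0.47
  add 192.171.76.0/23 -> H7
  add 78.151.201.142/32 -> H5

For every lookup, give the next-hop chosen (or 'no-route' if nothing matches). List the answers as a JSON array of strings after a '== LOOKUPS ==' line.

Trace:
  + 78.151.0.0/16 (H7) depth=16
  del 78.151.0.0/16 (clear depth 16)
  + 181.148.0.0/14 (H1) depth=14
  + 181.150.176.0/20 (H0) depth=20
  + 78.144.0.0/13 (H2) depth=13
  + 78.151.192.0/20 (H0) depth=20
  Q 181.150.176.0: descend 10110101100101101011 ; hops seen [H1,H0] ; pick H0
  Q 78.151.192.202: descend 01001110100101111100 ; hops seen [H2,H0] ; pick H0
  del 78.144.0.0/13 (clear depth 13)
  Q 181.148.3.32: descend 10110101100101 ; hops seen [H1] ; pick H1
  del 181.150.176.0/20 (clear depth 20)
  Q 181.148.0.27: descend 10110101100101 ; hops seen [H1] ; pick H1
  + 0.0.0.0/0 (H5) depth=0
  + 78.144.0.0/12 (H7) depth=12
  Q 181.148.0.58: descend 10110101100101 ; hops seen [H5,H1] ; pick H1
  + 181.150.188.208/29 (H1) depth=29
  Q 229.228.198.25: descend 1 ; hops seen [H5] ; pick H5
  + 128.0.0.0/1 (H4) depth=1
  Q 128.0.0.0: descend 10 ; hops seen [H5,H4] ; pick H4
  del 128.0.0.0/1 (clear depth 1)
  Q 181.148.5.189: descend 10110101100101 ; hops seen [H5,H1] ; pick H1
  Q 181.148.0.47: descend 10110101100101 ; hops seen [H5,H1] ; pick H1
  + 192.171.76.0/23 (H7) depth=23
  + 78.151.201.142/32 (H5) depth=32

== LOOKUPS ==
["H0","H0","H1","H1","H1","H5","H4","H1","H1"]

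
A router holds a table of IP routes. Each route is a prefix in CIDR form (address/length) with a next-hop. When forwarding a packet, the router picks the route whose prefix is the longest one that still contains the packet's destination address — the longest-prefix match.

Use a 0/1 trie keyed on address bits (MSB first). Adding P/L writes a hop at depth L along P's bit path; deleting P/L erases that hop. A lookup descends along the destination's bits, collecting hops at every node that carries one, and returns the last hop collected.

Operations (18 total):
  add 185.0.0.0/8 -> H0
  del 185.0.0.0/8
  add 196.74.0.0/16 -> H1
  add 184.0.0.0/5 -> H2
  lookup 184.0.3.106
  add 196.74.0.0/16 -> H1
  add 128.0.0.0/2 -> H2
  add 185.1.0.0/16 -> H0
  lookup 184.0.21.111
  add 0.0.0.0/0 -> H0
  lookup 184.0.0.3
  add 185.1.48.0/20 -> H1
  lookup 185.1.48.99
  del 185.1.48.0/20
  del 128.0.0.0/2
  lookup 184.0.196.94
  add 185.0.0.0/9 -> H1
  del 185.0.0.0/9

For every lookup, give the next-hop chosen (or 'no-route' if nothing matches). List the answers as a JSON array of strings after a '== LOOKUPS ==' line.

Apply in order:
  + 185.0.0.0/8 (H0) depth=8
  del 185.0.0.0/8 (clear depth 8)
  + 196.74.0.0/16 (H1) depth=16
  + 184.0.0.0/5 (H2) depth=5
  ? 184.0.3.106  path d0:-→d1:-→d2:-→d3:-→d4:-→d5:H2→d6:-→d7:-  best=H2
  + 196.74.0.0/16 (H1) depth=16
  + 128.0.0.0/2 (H2) depth=2
  + 185.1.0.0/16 (H0) depth=16
  ? 184.0.21.111  path d0:-→d1:-→d2:H2→d3:-→d4:-→d5:H2→d6:-→d7:-  best=H2
  + 0.0.0.0/0 (H0) depth=0
  ? 184.0.0.3  path d0:H0→d1:-→d2:H2→d3:-→d4:-→d5:H2→d6:-→d7:-  best=H2
  + 185.1.48.0/20 (H1) depth=20
  ? 185.1.48.99  path d0:H0→d1:-→d2:H2→d3:-→d4:-→d5:H2→d6:-→d7:-→d8:-→d9:-→d10:-→d11:-→d12:-→d13:-→d14:-→d15:-→d16:H0→d17:-→d18:-→d19:-→d20:H1  best=H1
  del 185.1.48.0/20 (clear depth 20)
  del 128.0.0.0/2 (clear depth 2)
  ? 184.0.196.94  path d0:H0→d1:-→d2:-→d3:-→d4:-→d5:H2→d6:-→d7:-  best=H2
  + 185.0.0.0/9 (H1) depth=9
  del 185.0.0.0/9 (clear depth 9)

== LOOKUPS ==
["H2","H2","H2","H1","H2"]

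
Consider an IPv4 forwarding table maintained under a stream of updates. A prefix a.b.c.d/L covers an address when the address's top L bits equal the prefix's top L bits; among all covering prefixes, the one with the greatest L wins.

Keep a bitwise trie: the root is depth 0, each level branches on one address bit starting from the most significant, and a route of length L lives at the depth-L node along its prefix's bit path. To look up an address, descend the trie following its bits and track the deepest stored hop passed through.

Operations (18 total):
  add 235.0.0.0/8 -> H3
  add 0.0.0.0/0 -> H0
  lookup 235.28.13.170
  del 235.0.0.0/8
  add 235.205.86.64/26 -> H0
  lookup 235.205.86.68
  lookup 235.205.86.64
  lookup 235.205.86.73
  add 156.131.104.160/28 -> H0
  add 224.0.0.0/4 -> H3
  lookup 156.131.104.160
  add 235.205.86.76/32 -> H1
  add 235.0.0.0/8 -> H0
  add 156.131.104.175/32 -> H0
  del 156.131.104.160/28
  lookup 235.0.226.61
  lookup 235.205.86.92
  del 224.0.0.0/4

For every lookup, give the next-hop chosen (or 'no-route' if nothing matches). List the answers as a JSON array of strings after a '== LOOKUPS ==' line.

Process each operation:
  add 235.0.0.0/8 -> H3 at depth 8
  add 0.0.0.0/0 -> H0 at depth 0
  lookup 235.28.13.170: bits 11101011 walk d0:H0→d1:-→d2:-→d3:-→d4:-→d5:-→d6:-→d7:-→d8:H3 -> H3
  del 235.0.0.0/8 (clear depth 8)
  add 235.205.86.64/26 -> H0 at depth 26
  lookup 235.205.86.68: bits 11101011110011010101011001 walk d0:H0→d1:-→d2:-→d3:-→d4:-→d5:-→d6:-→d7:-→d8:-→d9:-→d10:-→d11:-→d12:-→d13:-→d14:-→d15:-→d16:-→d17:-→d18:-→d19:-→d20:-→d21:-→d22:-→d23:-→d24:-→d25:-→d26:H0 -> H0
  lookup 235.205.86.64: bits 11101011110011010101011001 walk d0:H0→d1:-→d2:-→d3:-→d4:-→d5:-→d6:-→d7:-→d8:-→d9:-→d10:-→d11:-→d12:-→d13:-→d14:-→d15:-→d16:-→d17:-→d18:-→d19:-→d20:-→d21:-→d22:-→d23:-→d24:-→d25:-→d26:H0 -> H0
  lookup 235.205.86.73: bits 11101011110011010101011001 walk d0:H0→d1:-→d2:-→d3:-→d4:-→d5:-→d6:-→d7:-→d8:-→d9:-→d10:-→d11:-→d12:-→d13:-→d14:-→d15:-→d16:-→d17:-→d18:-→d19:-→d20:-→d21:-→d22:-→d23:-→d24:-→d25:-→d26:H0 -> H0
  add 156.131.104.160/28 -> H0 at depth 28
  add 224.0.0.0/4 -> H3 at depth 4
  lookup 156.131.104.160: bits 1001110010000011011010001010 walk d0:H0→d1:-→d2:-→d3:-→d4:-→d5:-→d6:-→d7:-→d8:-→d9:-→d10:-→d11:-→d12:-→d13:-→d14:-→d15:-→d16:-→d17:-→d18:-→d19:-→d20:-→d21:-→d22:-→d23:-→d24:-→d25:-→d26:-→d27:-→d28:H0 -> H0
  add 235.205.86.76/32 -> H1 at depth 32
  add 235.0.0.0/8 -> H0 at depth 8
  add 156.131.104.175/32 -> H0 at depth 32
  del 156.131.104.160/28 (clear depth 28)
  lookup 235.0.226.61: bits 11101011 walk d0:H0→d1:-→d2:-→d3:-→d4:H3→d5:-→d6:-→d7:-→d8:H0 -> H0
  lookup 235.205.86.92: bits 111010111100110101010110010 walk d0:H0→d1:-→d2:-→d3:-→d4:H3→d5:-→d6:-→d7:-→d8:H0→d9:-→d10:-→d11:-→d12:-→d13:-→d14:-→d15:-→d16:-→d17:-→d18:-→d19:-→d20:-→d21:-→d22:-→d23:-→d24:-→d25:-→d26:H0→d27:- -> H0
  del 224.0.0.0/4 (clear depth 4)

== LOOKUPS ==
["H3","H0","H0","H0","H0","H0","H0"]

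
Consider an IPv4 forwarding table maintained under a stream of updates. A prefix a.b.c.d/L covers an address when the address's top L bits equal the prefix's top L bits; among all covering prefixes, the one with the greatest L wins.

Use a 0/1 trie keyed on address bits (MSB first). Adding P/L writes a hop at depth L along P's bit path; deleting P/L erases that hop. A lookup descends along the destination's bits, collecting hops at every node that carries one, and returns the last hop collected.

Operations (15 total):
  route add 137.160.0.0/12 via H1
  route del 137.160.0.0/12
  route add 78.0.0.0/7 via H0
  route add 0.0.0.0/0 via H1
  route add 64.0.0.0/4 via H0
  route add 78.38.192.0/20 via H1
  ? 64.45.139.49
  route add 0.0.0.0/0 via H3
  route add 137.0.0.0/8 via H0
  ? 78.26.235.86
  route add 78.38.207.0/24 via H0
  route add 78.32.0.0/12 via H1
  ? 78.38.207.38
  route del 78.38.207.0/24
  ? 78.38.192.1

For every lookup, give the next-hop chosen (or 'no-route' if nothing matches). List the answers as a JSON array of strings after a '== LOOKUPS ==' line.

Apply in order:
  + 137.160.0.0/12 (H1) depth=12
  - 137.160.0.0/12 clear@12
  + 78.0.0.0/7 (H0) depth=7
  + 0.0.0.0/0 (H1) depth=0
  + 64.0.0.0/4 (H0) depth=4
  + 78.38.192.0/20 (H1) depth=20
  ? 64.45.139.49  path d0:H1→d1:-→d2:-→d3:-→d4:H0  best=H0
  + 0.0.0.0/0 (H3) depth=0
  + 137.0.0.0/8 (H0) depth=8
  ? 78.26.235.86  path d0:H3→d1:-→d2:-→d3:-→d4:H0→d5:-→d6:-→d7:H0→d8:-→d9:-→d10:-  best=H0
  + 78.38.207.0/24 (H0) depth=24
  + 78.32.0.0/12 (H1) depth=12
  ? 78.38.207.38  path d0:H3→d1:-→d2:-→d3:-→d4:H0→d5:-→d6:-→d7:H0→d8:-→d9:-→d10:-→d11:-→d12:H1→d13:-→d14:-→d15:-→d16:-→d17:-→d18:-→d19:-→d20:H1→d21:-→d22:-→d23:-→d24:H0  best=H0
  - 78.38.207.0/24 clear@24
  ? 78.38.192.1  path d0:H3→d1:-→d2:-→d3:-→d4:H0→d5:-→d6:-→d7:H0→d8:-→d9:-→d10:-→d11:-→d12:H1→d13:-→d14:-→d15:-→d16:-→d17:-→d18:-→d19:-→d20:H1  best=H1

== LOOKUPS ==
["H0","H0","H0","H1"]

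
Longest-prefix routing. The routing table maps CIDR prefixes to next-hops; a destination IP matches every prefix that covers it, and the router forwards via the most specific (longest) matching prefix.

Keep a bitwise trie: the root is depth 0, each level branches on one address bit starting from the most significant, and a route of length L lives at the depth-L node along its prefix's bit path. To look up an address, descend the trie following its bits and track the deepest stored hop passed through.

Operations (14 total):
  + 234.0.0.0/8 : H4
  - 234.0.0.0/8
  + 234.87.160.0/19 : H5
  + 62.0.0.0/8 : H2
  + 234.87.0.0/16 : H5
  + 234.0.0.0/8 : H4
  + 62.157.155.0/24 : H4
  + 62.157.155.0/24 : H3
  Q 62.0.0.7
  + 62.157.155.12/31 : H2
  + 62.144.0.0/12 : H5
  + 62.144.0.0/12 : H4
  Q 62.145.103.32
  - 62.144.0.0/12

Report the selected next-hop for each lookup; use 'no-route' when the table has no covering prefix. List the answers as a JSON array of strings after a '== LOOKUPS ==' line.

Trace:
  add 234.0.0.0/8 -> H4 at depth 8
  del 234.0.0.0/8 (clear depth 8)
  add 234.87.160.0/19 -> H5 at depth 19
  add 62.0.0.0/8 -> H2 at depth 8
  add 234.87.0.0/16 -> H5 at depth 16
  add 234.0.0.0/8 -> H4 at depth 8
  add 62.157.155.0/24 -> H4 at depth 24
  add 62.157.155.0/24 -> H3 at depth 24
  ? 62.0.0.7  path d0:-→d1:-→d2:-→d3:-→d4:-→d5:-→d6:-→d7:-→d8:H2  best=H2
  add 62.157.155.12/31 -> H2 at depth 31
  add 62.144.0.0/12 -> H5 at depth 12
  add 62.144.0.0/12 -> H4 at depth 12
  ? 62.145.103.32  path d0:-→d1:-→d2:-→d3:-→d4:-→d5:-→d6:-→d7:-→d8:H2→d9:-→d10:-→d11:-→d12:H4  best=H4
  del 62.144.0.0/12 (clear depth 12)

== LOOKUPS ==
["H2","H4"]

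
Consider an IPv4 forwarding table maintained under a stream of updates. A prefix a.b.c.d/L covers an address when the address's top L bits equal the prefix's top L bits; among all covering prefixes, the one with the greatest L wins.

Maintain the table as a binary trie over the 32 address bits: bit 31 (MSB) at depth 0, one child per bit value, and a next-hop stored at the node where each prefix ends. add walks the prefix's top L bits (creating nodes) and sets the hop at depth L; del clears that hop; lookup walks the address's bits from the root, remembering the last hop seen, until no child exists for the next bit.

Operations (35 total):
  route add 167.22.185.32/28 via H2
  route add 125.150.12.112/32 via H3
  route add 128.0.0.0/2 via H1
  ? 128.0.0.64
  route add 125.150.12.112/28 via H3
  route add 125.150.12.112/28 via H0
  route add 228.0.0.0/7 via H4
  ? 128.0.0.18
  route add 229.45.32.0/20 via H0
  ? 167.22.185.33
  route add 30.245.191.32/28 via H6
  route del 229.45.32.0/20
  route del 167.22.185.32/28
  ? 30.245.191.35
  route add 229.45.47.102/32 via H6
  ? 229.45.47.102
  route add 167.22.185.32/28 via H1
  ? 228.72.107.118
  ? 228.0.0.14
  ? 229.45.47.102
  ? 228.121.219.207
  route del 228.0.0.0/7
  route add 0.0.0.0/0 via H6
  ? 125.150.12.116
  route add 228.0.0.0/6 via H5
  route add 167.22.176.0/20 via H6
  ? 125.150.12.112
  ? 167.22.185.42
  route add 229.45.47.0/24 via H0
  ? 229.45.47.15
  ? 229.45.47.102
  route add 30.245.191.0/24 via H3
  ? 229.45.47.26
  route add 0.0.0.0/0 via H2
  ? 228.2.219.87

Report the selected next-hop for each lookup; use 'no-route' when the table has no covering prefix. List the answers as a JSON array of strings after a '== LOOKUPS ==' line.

Process each operation:
  + 167.22.185.32/28 (H2) depth=28
  + 125.150.12.112/32 (H3) depth=32
  + 128.0.0.0/2 (H1) depth=2
  lookup 128.0.0.64: bits 10 walk d0:-→d1:-→d2:H1 -> H1
  + 125.150.12.112/28 (H3) depth=28
  + 125.150.12.112/28 (H0) depth=28
  + 228.0.0.0/7 (H4) depth=7
  lookup 128.0.0.18: bits 10 walk d0:-→d1:-→d2:H1 -> H1
  + 229.45.32.0/20 (H0) depth=20
  lookup 167.22.185.33: bits 1010011100010110101110010010 walk d0:-→d1:-→d2:H1→d3:-→d4:-→d5:-→d6:-→d7:-→d8:-→d9:-→d10:-→d11:-→d12:-→d13:-→d14:-→d15:-→d16:-→d17:-→d18:-→d19:-→d20:-→d21:-→d22:-→d23:-→d24:-→d25:-→d26:-→d27:-→d28:H2 -> H2
  + 30.245.191.32/28 (H6) depth=28
  - 229.45.32.0/20 clear@20
  - 167.22.185.32/28 clear@28
  lookup 30.245.191.35: bits 0001111011110101101111110010 walk d0:-→d1:-→d2:-→d3:-→d4:-→d5:-→d6:-→d7:-→d8:-→d9:-→d10:-→d11:-→d12:-→d13:-→d14:-→d15:-→d16:-→d17:-→d18:-→d19:-→d20:-→d21:-→d22:-→d23:-→d24:-→d25:-→d26:-→d27:-→d28:H6 -> H6
  + 229.45.47.102/32 (H6) depth=32
  lookup 229.45.47.102: bits 11100101001011010010111101100110 walk d0:-→d1:-→d2:-→d3:-→d4:-→d5:-→d6:-→d7:H4→d8:-→d9:-→d10:-→d11:-→d12:-→d13:-→d14:-→d15:-→d16:-→d17:-→d18:-→d19:-→d20:-→d21:-→d22:-→d23:-→d24:-→d25:-→d26:-→d27:-→d28:-→d29:-→d30:-→d31:-→d32:H6 -> H6
  + 167.22.185.32/28 (H1) depth=28
  lookup 228.72.107.118: bits 1110010 walk d0:-→d1:-→d2:-→d3:-→d4:-→d5:-→d6:-→d7:H4 -> H4
  lookup 228.0.0.14: bits 1110010 walk d0:-→d1:-→d2:-→d3:-→d4:-→d5:-→d6:-→d7:H4 -> H4
  lookup 229.45.47.102: bits 11100101001011010010111101100110 walk d0:-→d1:-→d2:-→d3:-→d4:-→d5:-→d6:-→d7:H4→d8:-→d9:-→d10:-→d11:-→d12:-→d13:-→d14:-→d15:-→d16:-→d17:-→d18:-→d19:-→d20:-→d21:-→d22:-→d23:-→d24:-→d25:-→d26:-→d27:-→d28:-→d29:-→d30:-→d31:-→d32:H6 -> H6
  lookup 228.121.219.207: bits 1110010 walk d0:-→d1:-→d2:-→d3:-→d4:-→d5:-→d6:-→d7:H4 -> H4
  - 228.0.0.0/7 clear@7
  + 0.0.0.0/0 (H6) depth=0
  lookup 125.150.12.116: bits 01111101100101100000110001110 walk d0:H6→d1:-→d2:-→d3:-→d4:-→d5:-→d6:-→d7:-→d8:-→d9:-→d10:-→d11:-→d12:-→d13:-→d14:-→d15:-→d16:-→d17:-→d18:-→d19:-→d20:-→d21:-→d22:-→d23:-→d24:-→d25:-→d26:-→d27:-→d28:H0→d29:- -> H0
  + 228.0.0.0/6 (H5) depth=6
  + 167.22.176.0/20 (H6) depth=20
  lookup 125.150.12.112: bits 01111101100101100000110001110000 walk d0:H6→d1:-→d2:-→d3:-→d4:-→d5:-→d6:-→d7:-→d8:-→d9:-→d10:-→d11:-→d12:-→d13:-→d14:-→d15:-→d16:-→d17:-→d18:-→d19:-→d20:-→d21:-→d22:-→d23:-→d24:-→d25:-→d26:-→d27:-→d28:H0→d29:-→d30:-→d31:-→d32:H3 -> H3
  lookup 167.22.185.42: bits 1010011100010110101110010010 walk d0:H6→d1:-→d2:H1→d3:-→d4:-→d5:-→d6:-→d7:-→d8:-→d9:-→d10:-→d11:-→d12:-→d13:-→d14:-→d15:-→d16:-→d17:-→d18:-→d19:-→d20:H6→d21:-→d22:-→d23:-→d24:-→d25:-→d26:-→d27:-→d28:H1 -> H1
  + 229.45.47.0/24 (H0) depth=24
  lookup 229.45.47.15: bits 1110010100101101001011110 walk d0:H6→d1:-→d2:-→d3:-→d4:-→d5:-→d6:H5→d7:-→d8:-→d9:-→d10:-→d11:-→d12:-→d13:-→d14:-→d15:-→d16:-→d17:-→d18:-→d19:-→d20:-→d21:-→d22:-→d23:-→d24:H0→d25:- -> H0
  lookup 229.45.47.102: bits 11100101001011010010111101100110 walk d0:H6→d1:-→d2:-→d3:-→d4:-→d5:-→d6:H5→d7:-→d8:-→d9:-→d10:-→d11:-→d12:-→d13:-→d14:-→d15:-→d16:-→d17:-→d18:-→d19:-→d20:-→d21:-→d22:-→d23:-→d24:H0→d25:-→d26:-→d27:-→d28:-→d29:-→d30:-→d31:-→d32:H6 -> H6
  + 30.245.191.0/24 (H3) depth=24
  lookup 229.45.47.26: bits 1110010100101101001011110 walk d0:H6→d1:-→d2:-→d3:-→d4:-→d5:-→d6:H5→d7:-→d8:-→d9:-→d10:-→d11:-→d12:-→d13:-→d14:-→d15:-→d16:-→d17:-→d18:-→d19:-→d20:-→d21:-→d22:-→d23:-→d24:H0→d25:- -> H0
  + 0.0.0.0/0 (H2) depth=0
  lookup 228.2.219.87: bits 1110010 walk d0:H2→d1:-→d2:-→d3:-→d4:-→d5:-→d6:H5→d7:- -> H5

== LOOKUPS ==
["H1","H1","H2","H6","H6","H4","H4","H6","H4","H0","H3","H1","H0","H6","H0","H5"]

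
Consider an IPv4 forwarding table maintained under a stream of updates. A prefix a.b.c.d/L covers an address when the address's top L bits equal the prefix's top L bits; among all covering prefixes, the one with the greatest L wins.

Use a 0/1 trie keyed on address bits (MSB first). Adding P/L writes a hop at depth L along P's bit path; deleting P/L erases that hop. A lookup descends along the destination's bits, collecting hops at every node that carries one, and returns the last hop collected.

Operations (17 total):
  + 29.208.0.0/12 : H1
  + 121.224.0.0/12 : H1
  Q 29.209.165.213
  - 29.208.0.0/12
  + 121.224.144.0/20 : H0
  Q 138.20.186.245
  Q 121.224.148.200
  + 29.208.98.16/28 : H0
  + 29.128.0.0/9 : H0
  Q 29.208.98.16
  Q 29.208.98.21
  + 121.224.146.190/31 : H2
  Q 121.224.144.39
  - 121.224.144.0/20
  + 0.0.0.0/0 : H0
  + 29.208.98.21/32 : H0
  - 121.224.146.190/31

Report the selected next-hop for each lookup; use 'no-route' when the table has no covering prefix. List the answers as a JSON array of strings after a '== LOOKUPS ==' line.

Trace:
  + 29.208.0.0/12 (H1) depth=12
  + 121.224.0.0/12 (H1) depth=12
  lookup 29.209.165.213: bits 000111011101 walk d0:-→d1:-→d2:-→d3:-→d4:-→d5:-→d6:-→d7:-→d8:-→d9:-→d10:-→d11:-→d12:H1 -> H1
  del 29.208.0.0/12 (clear depth 12)
  + 121.224.144.0/20 (H0) depth=20
  lookup 138.20.186.245: bits ε walk d0:- -> no-route
  lookup 121.224.148.200: bits 01111001111000001001 walk d0:-→d1:-→d2:-→d3:-→d4:-→d5:-→d6:-→d7:-→d8:-→d9:-→d10:-→d11:-→d12:H1→d13:-→d14:-→d15:-→d16:-→d17:-→d18:-→d19:-→d20:H0 -> H0
  + 29.208.98.16/28 (H0) depth=28
  + 29.128.0.0/9 (H0) depth=9
  lookup 29.208.98.16: bits 0001110111010000011000100001 walk d0:-→d1:-→d2:-→d3:-→d4:-→d5:-→d6:-→d7:-→d8:-→d9:H0→d10:-→d11:-→d12:-→d13:-→d14:-→d15:-→d16:-→d17:-→d18:-→d19:-→d20:-→d21:-→d22:-→d23:-→d24:-→d25:-→d26:-→d27:-→d28:H0 -> H0
  lookup 29.208.98.21: bits 0001110111010000011000100001 walk d0:-→d1:-→d2:-→d3:-→d4:-→d5:-→d6:-→d7:-→d8:-→d9:H0→d10:-→d11:-→d12:-→d13:-→d14:-→d15:-→d16:-→d17:-→d18:-→d19:-→d20:-→d21:-→d22:-→d23:-→d24:-→d25:-→d26:-→d27:-→d28:H0 -> H0
  + 121.224.146.190/31 (H2) depth=31
  lookup 121.224.144.39: bits 0111100111100000100100 walk d0:-→d1:-→d2:-→d3:-→d4:-→d5:-→d6:-→d7:-→d8:-→d9:-→d10:-→d11:-→d12:H1→d13:-→d14:-→d15:-→d16:-→d17:-→d18:-→d19:-→d20:H0→d21:-→d22:- -> H0
  del 121.224.144.0/20 (clear depth 20)
  + 0.0.0.0/0 (H0) depth=0
  + 29.208.98.21/32 (H0) depth=32
  del 121.224.146.190/31 (clear depth 31)

== LOOKUPS ==
["H1","no-route","H0","H0","H0","H0"]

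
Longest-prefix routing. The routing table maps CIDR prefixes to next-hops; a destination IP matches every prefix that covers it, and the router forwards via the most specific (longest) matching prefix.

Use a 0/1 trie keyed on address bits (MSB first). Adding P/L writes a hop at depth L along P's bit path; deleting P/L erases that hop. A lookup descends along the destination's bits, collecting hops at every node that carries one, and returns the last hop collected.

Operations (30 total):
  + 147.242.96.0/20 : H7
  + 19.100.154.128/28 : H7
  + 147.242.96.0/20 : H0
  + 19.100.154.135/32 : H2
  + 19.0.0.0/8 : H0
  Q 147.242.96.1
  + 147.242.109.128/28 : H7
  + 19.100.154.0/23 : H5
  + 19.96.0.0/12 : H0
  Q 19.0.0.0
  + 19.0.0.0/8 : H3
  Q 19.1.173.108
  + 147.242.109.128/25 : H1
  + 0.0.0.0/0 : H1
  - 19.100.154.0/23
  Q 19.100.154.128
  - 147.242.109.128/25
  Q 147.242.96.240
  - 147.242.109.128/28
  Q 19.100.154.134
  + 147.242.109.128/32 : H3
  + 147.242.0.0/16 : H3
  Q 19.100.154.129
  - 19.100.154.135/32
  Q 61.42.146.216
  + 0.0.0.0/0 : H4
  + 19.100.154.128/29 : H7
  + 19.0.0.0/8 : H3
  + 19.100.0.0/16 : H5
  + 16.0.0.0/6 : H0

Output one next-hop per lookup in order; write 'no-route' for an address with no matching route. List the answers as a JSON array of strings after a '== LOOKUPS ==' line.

Trace:
  + 147.242.96.0/20 (H7) depth=20
  + 19.100.154.128/28 (H7) depth=28
  + 147.242.96.0/20 (H0) depth=20
  + 19.100.154.135/32 (H2) depth=32
  + 19.0.0.0/8 (H0) depth=8
  Q 147.242.96.1: descend 10010011111100100110 ; hops seen [H0] ; pick H0
  + 147.242.109.128/28 (H7) depth=28
  + 19.100.154.0/23 (H5) depth=23
  + 19.96.0.0/12 (H0) depth=12
  Q 19.0.0.0: descend 000100110 ; hops seen [H0] ; pick H0
  + 19.0.0.0/8 (H3) depth=8
  Q 19.1.173.108: descend 000100110 ; hops seen [H3] ; pick H3
  + 147.242.109.128/25 (H1) depth=25
  + 0.0.0.0/0 (H1) depth=0
  del 19.100.154.0/23 (clear depth 23)
  Q 19.100.154.128: descend 00010011011001001001101010000 ; hops seen [H1,H3,H0,H7] ; pick H7
  del 147.242.109.128/25 (clear depth 25)
  Q 147.242.96.240: descend 10010011111100100110 ; hops seen [H1,H0] ; pick H0
  del 147.242.109.128/28 (clear depth 28)
  Q 19.100.154.134: descend 0001001101100100100110101000011 ; hops seen [H1,H3,H0,H7] ; pick H7
  + 147.242.109.128/32 (H3) depth=32
  + 147.242.0.0/16 (H3) depth=16
  Q 19.100.154.129: descend 00010011011001001001101010000 ; hops seen [H1,H3,H0,H7] ; pick H7
  del 19.100.154.135/32 (clear depth 32)
  Q 61.42.146.216: descend 00 ; hops seen [H1] ; pick H1
  + 0.0.0.0/0 (H4) depth=0
  + 19.100.154.128/29 (H7) depth=29
  + 19.0.0.0/8 (H3) depth=8
  + 19.100.0.0/16 (H5) depth=16
  + 16.0.0.0/6 (H0) depth=6

== LOOKUPS ==
["H0","H0","H3","H7","H0","H7","H7","H1"]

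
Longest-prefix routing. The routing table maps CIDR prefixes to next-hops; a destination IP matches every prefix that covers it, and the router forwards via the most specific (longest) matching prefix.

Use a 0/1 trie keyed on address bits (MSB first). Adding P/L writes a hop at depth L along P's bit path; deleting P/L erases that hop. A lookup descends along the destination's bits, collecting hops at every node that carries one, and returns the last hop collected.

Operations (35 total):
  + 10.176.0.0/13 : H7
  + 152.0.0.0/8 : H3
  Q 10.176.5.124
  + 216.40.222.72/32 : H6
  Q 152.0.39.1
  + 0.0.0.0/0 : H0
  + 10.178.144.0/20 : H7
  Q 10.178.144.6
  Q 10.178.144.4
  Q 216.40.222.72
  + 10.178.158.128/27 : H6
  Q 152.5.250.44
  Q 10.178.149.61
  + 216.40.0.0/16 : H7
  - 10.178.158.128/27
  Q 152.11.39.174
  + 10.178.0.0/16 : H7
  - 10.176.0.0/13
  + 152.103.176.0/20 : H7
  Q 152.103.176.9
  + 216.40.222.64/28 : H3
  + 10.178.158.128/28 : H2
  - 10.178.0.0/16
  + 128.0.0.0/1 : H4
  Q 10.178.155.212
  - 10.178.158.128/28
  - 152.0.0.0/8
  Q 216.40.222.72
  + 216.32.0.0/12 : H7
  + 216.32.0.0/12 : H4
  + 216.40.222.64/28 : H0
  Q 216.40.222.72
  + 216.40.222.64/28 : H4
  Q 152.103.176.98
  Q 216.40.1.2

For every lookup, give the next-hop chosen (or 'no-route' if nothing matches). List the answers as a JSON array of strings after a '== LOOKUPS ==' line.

Trace:
  add 10.176.0.0/13 -> H7 at depth 13
  add 152.0.0.0/8 -> H3 at depth 8
  ? 10.176.5.124  path d0:-→d1:-→d2:-→d3:-→d4:-→d5:-→d6:-→d7:-→d8:-→d9:-→d10:-→d11:-→d12:-→d13:H7  best=H7
  add 216.40.222.72/32 -> H6 at depth 32
  ? 152.0.39.1  path d0:-→d1:-→d2:-→d3:-→d4:-→d5:-→d6:-→d7:-→d8:H3  best=H3
  add 0.0.0.0/0 -> H0 at depth 0
  add 10.178.144.0/20 -> H7 at depth 20
  ? 10.178.144.6  path d0:H0→d1:-→d2:-→d3:-→d4:-→d5:-→d6:-→d7:-→d8:-→d9:-→d10:-→d11:-→d12:-→d13:H7→d14:-→d15:-→d16:-→d17:-→d18:-→d19:-→d20:H7  best=H7
  ? 10.178.144.4  path d0:H0→d1:-→d2:-→d3:-→d4:-→d5:-→d6:-→d7:-→d8:-→d9:-→d10:-→d11:-→d12:-→d13:H7→d14:-→d15:-→d16:-→d17:-→d18:-→d19:-→d20:H7  best=H7
  ? 216.40.222.72  path d0:H0→d1:-→d2:-→d3:-→d4:-→d5:-→d6:-→d7:-→d8:-→d9:-→d10:-→d11:-→d12:-→d13:-→d14:-→d15:-→d16:-→d17:-→d18:-→d19:-→d20:-→d21:-→d22:-→d23:-→d24:-→d25:-→d26:-→d27:-→d28:-→d29:-→d30:-→d31:-→d32:H6  best=H6
  add 10.178.158.128/27 -> H6 at depth 27
  ? 152.5.250.44  path d0:H0→d1:-→d2:-→d3:-→d4:-→d5:-→d6:-→d7:-→d8:H3  best=H3
  ? 10.178.149.61  path d0:H0→d1:-→d2:-→d3:-→d4:-→d5:-→d6:-→d7:-→d8:-→d9:-→d10:-→d11:-→d12:-→d13:H7→d14:-→d15:-→d16:-→d17:-→d18:-→d19:-→d20:H7  best=H7
  add 216.40.0.0/16 -> H7 at depth 16
  - 10.178.158.128/27 clear@27
  ? 152.11.39.174  path d0:H0→d1:-→d2:-→d3:-→d4:-→d5:-→d6:-→d7:-→d8:H3  best=H3
  add 10.178.0.0/16 -> H7 at depth 16
  - 10.176.0.0/13 clear@13
  add 152.103.176.0/20 -> H7 at depth 20
  ? 152.103.176.9  path d0:H0→d1:-→d2:-→d3:-→d4:-→d5:-→d6:-→d7:-→d8:H3→d9:-→d10:-→d11:-→d12:-→d13:-→d14:-→d15:-→d16:-→d17:-→d18:-→d19:-→d20:H7  best=H7
  add 216.40.222.64/28 -> H3 at depth 28
  add 10.178.158.128/28 -> H2 at depth 28
  - 10.178.0.0/16 clear@16
  add 128.0.0.0/1 -> H4 at depth 1
  ? 10.178.155.212  path d0:H0→d1:-→d2:-→d3:-→d4:-→d5:-→d6:-→d7:-→d8:-→d9:-→d10:-→d11:-→d12:-→d13:-→d14:-→d15:-→d16:-→d17:-→d18:-→d19:-→d20:H7→d21:-  best=H7
  - 10.178.158.128/28 clear@28
  - 152.0.0.0/8 clear@8
  ? 216.40.222.72  path d0:H0→d1:H4→d2:-→d3:-→d4:-→d5:-→d6:-→d7:-→d8:-→d9:-→d10:-→d11:-→d12:-→d13:-→d14:-→d15:-→d16:H7→d17:-→d18:-→d19:-→d20:-→d21:-→d22:-→d23:-→d24:-→d25:-→d26:-→d27:-→d28:H3→d29:-→d30:-→d31:-→d32:H6  best=H6
  add 216.32.0.0/12 -> H7 at depth 12
  add 216.32.0.0/12 -> H4 at depth 12
  add 216.40.222.64/28 -> H0 at depth 28
  ? 216.40.222.72  path d0:H0→d1:H4→d2:-→d3:-→d4:-→d5:-→d6:-→d7:-→d8:-→d9:-→d10:-→d11:-→d12:H4→d13:-→d14:-→d15:-→d16:H7→d17:-→d18:-→d19:-→d20:-→d21:-→d22:-→d23:-→d24:-→d25:-→d26:-→d27:-→d28:H0→d29:-→d30:-→d31:-→d32:H6  best=H6
  add 216.40.222.64/28 -> H4 at depth 28
  ? 152.103.176.98  path d0:H0→d1:H4→d2:-→d3:-→d4:-→d5:-→d6:-→d7:-→d8:-→d9:-→d10:-→d11:-→d12:-→d13:-→d14:-→d15:-→d16:-→d17:-→d18:-→d19:-→d20:H7  best=H7
  ? 216.40.1.2  path d0:H0→d1:H4→d2:-→d3:-→d4:-→d5:-→d6:-→d7:-→d8:-→d9:-→d10:-→d11:-→d12:H4→d13:-→d14:-→d15:-→d16:H7  best=H7

== LOOKUPS ==
["H7","H3","H7","H7","H6","H3","H7","H3","H7","H7","H6","H6","H7","H7"]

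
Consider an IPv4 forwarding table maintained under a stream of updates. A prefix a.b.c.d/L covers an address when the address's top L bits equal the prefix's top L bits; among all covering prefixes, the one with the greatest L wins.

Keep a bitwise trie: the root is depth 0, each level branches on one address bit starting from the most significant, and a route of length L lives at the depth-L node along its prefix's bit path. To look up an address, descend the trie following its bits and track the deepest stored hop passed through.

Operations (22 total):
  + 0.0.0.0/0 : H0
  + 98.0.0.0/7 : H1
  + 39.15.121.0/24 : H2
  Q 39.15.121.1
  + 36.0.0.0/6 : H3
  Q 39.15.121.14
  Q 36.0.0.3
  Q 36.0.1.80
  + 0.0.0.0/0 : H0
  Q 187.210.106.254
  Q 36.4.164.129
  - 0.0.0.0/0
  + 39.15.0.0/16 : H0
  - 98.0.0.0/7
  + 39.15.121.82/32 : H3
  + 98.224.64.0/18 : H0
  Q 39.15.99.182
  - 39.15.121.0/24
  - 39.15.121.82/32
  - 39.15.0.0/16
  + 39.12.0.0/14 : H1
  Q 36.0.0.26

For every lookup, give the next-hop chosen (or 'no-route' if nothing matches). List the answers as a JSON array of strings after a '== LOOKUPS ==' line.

Apply in order:
  add 0.0.0.0/0 -> H0 at depth 0
  add 98.0.0.0/7 -> H1 at depth 7
  add 39.15.121.0/24 -> H2 at depth 24
  lookup 39.15.121.1: bits 001001110000111101111001 walk d0:H0→d1:-→d2:-→d3:-→d4:-→d5:-→d6:-→d7:-→d8:-→d9:-→d10:-→d11:-→d12:-→d13:-→d14:-→d15:-→d16:-→d17:-→d18:-→d19:-→d20:-→d21:-→d22:-→d23:-→d24:H2 -> H2
  add 36.0.0.0/6 -> H3 at depth 6
  lookup 39.15.121.14: bits 001001110000111101111001 walk d0:H0→d1:-→d2:-→d3:-→d4:-→d5:-→d6:H3→d7:-→d8:-→d9:-→d10:-→d11:-→d12:-→d13:-→d14:-→d15:-→d16:-→d17:-→d18:-→d19:-→d20:-→d21:-→d22:-→d23:-→d24:H2 -> H2
  lookup 36.0.0.3: bits 001001 walk d0:H0→d1:-→d2:-→d3:-→d4:-→d5:-→d6:H3 -> H3
  lookup 36.0.1.80: bits 001001 walk d0:H0→d1:-→d2:-→d3:-→d4:-→d5:-→d6:H3 -> H3
  add 0.0.0.0/0 -> H0 at depth 0
  lookup 187.210.106.254: bits ε walk d0:H0 -> H0
  lookup 36.4.164.129: bits 001001 walk d0:H0→d1:-→d2:-→d3:-→d4:-→d5:-→d6:H3 -> H3
  del 0.0.0.0/0 (clear depth 0)
  add 39.15.0.0/16 -> H0 at depth 16
  del 98.0.0.0/7 (clear depth 7)
  add 39.15.121.82/32 -> H3 at depth 32
  add 98.224.64.0/18 -> H0 at depth 18
  lookup 39.15.99.182: bits 0010011100001111011 walk d0:-→d1:-→d2:-→d3:-→d4:-→d5:-→d6:H3→d7:-→d8:-→d9:-→d10:-→d11:-→d12:-→d13:-→d14:-→d15:-→d16:H0→d17:-→d18:-→d19:- -> H0
  del 39.15.121.0/24 (clear depth 24)
  del 39.15.121.82/32 (clear depth 32)
  del 39.15.0.0/16 (clear depth 16)
  add 39.12.0.0/14 -> H1 at depth 14
  lookup 36.0.0.26: bits 001001 walk d0:-→d1:-→d2:-→d3:-→d4:-→d5:-→d6:H3 -> H3

== LOOKUPS ==
["H2","H2","H3","H3","H0","H3","H0","H3"]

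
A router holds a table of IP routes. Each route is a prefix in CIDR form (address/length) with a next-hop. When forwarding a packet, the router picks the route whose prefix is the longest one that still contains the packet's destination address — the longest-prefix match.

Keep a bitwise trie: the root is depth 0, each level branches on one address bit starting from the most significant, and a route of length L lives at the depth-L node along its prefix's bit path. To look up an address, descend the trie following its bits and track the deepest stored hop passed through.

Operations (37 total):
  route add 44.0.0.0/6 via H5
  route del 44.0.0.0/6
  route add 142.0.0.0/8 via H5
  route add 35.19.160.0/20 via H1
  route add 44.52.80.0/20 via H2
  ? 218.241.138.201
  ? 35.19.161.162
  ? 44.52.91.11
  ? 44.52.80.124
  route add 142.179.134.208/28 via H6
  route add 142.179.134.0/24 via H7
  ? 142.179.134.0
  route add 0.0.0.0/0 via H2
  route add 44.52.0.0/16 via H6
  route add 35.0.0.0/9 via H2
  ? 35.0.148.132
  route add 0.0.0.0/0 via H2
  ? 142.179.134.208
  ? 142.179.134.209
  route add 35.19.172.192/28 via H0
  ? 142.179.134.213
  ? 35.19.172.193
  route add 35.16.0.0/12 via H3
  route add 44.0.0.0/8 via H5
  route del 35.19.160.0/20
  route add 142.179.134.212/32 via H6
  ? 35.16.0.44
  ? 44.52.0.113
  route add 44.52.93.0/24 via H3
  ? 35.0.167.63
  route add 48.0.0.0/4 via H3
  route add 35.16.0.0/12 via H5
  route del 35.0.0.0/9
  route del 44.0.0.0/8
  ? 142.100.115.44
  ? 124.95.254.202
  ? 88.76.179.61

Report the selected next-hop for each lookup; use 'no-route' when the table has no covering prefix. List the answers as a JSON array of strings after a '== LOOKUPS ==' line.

Trace:
  add 44.0.0.0/6 -> H5 at depth 6
  - 44.0.0.0/6 clear@6
  add 142.0.0.0/8 -> H5 at depth 8
  add 35.19.160.0/20 -> H1 at depth 20
  add 44.52.80.0/20 -> H2 at depth 20
  lookup 218.241.138.201: bits 1 walk d0:-→d1:- -> no-route
  lookup 35.19.161.162: bits 00100011000100111010 walk d0:-→d1:-→d2:-→d3:-→d4:-→d5:-→d6:-→d7:-→d8:-→d9:-→d10:-→d11:-→d12:-→d13:-→d14:-→d15:-→d16:-→d17:-→d18:-→d19:-→d20:H1 -> H1
  lookup 44.52.91.11: bits 00101100001101000101 walk d0:-→d1:-→d2:-→d3:-→d4:-→d5:-→d6:-→d7:-→d8:-→d9:-→d10:-→d11:-→d12:-→d13:-→d14:-→d15:-→d16:-→d17:-→d18:-→d19:-→d20:H2 -> H2
  lookup 44.52.80.124: bits 00101100001101000101 walk d0:-→d1:-→d2:-→d3:-→d4:-→d5:-→d6:-→d7:-→d8:-→d9:-→d10:-→d11:-→d12:-→d13:-→d14:-→d15:-→d16:-→d17:-→d18:-→d19:-→d20:H2 -> H2
  add 142.179.134.208/28 -> H6 at depth 28
  add 142.179.134.0/24 -> H7 at depth 24
  lookup 142.179.134.0: bits 100011101011001110000110 walk d0:-→d1:-→d2:-→d3:-→d4:-→d5:-→d6:-→d7:-→d8:H5→d9:-→d10:-→d11:-→d12:-→d13:-→d14:-→d15:-→d16:-→d17:-→d18:-→d19:-→d20:-→d21:-→d22:-→d23:-→d24:H7 -> H7
  add 0.0.0.0/0 -> H2 at depth 0
  add 44.52.0.0/16 -> H6 at depth 16
  add 35.0.0.0/9 -> H2 at depth 9
  lookup 35.0.148.132: bits 00100011000 walk d0:H2→d1:-→d2:-→d3:-→d4:-→d5:-→d6:-→d7:-→d8:-→d9:H2→d10:-→d11:- -> H2
  add 0.0.0.0/0 -> H2 at depth 0
  lookup 142.179.134.208: bits 1000111010110011100001101101 walk d0:H2→d1:-→d2:-→d3:-→d4:-→d5:-→d6:-→d7:-→d8:H5→d9:-→d10:-→d11:-→d12:-→d13:-→d14:-→d15:-→d16:-→d17:-→d18:-→d19:-→d20:-→d21:-→d22:-→d23:-→d24:H7→d25:-→d26:-→d27:-→d28:H6 -> H6
  lookup 142.179.134.209: bits 1000111010110011100001101101 walk d0:H2→d1:-→d2:-→d3:-→d4:-→d5:-→d6:-→d7:-→d8:H5→d9:-→d10:-→d11:-→d12:-→d13:-→d14:-→d15:-→d16:-→d17:-→d18:-→d19:-→d20:-→d21:-→d22:-→d23:-→d24:H7→d25:-→d26:-→d27:-→d28:H6 -> H6
  add 35.19.172.192/28 -> H0 at depth 28
  lookup 142.179.134.213: bits 1000111010110011100001101101 walk d0:H2→d1:-→d2:-→d3:-→d4:-→d5:-→d6:-→d7:-→d8:H5→d9:-→d10:-→d11:-→d12:-→d13:-→d14:-→d15:-→d16:-→d17:-→d18:-→d19:-→d20:-→d21:-→d22:-→d23:-→d24:H7→d25:-→d26:-→d27:-→d28:H6 -> H6
  lookup 35.19.172.193: bits 0010001100010011101011001100 walk d0:H2→d1:-→d2:-→d3:-→d4:-→d5:-→d6:-→d7:-→d8:-→d9:H2→d10:-→d11:-→d12:-→d13:-→d14:-→d15:-→d16:-→d17:-→d18:-→d19:-→d20:H1→d21:-→d22:-→d23:-→d24:-→d25:-→d26:-→d27:-→d28:H0 -> H0
  add 35.16.0.0/12 -> H3 at depth 12
  add 44.0.0.0/8 -> H5 at depth 8
  - 35.19.160.0/20 clear@20
  add 142.179.134.212/32 -> H6 at depth 32
  lookup 35.16.0.44: bits 00100011000100 walk d0:H2→d1:-→d2:-→d3:-→d4:-→d5:-→d6:-→d7:-→d8:-→d9:H2→d10:-→d11:-→d12:H3→d13:-→d14:- -> H3
  lookup 44.52.0.113: bits 00101100001101000 walk d0:H2→d1:-→d2:-→d3:-→d4:-→d5:-→d6:-→d7:-→d8:H5→d9:-→d10:-→d11:-→d12:-→d13:-→d14:-→d15:-→d16:H6→d17:- -> H6
  add 44.52.93.0/24 -> H3 at depth 24
  lookup 35.0.167.63: bits 00100011000 walk d0:H2→d1:-→d2:-→d3:-→d4:-→d5:-→d6:-→d7:-→d8:-→d9:H2→d10:-→d11:- -> H2
  add 48.0.0.0/4 -> H3 at depth 4
  add 35.16.0.0/12 -> H5 at depth 12
  - 35.0.0.0/9 clear@9
  - 44.0.0.0/8 clear@8
  lookup 142.100.115.44: bits 10001110 walk d0:H2→d1:-→d2:-→d3:-→d4:-→d5:-→d6:-→d7:-→d8:H5 -> H5
  lookup 124.95.254.202: bits 0 walk d0:H2→d1:- -> H2
  lookup 88.76.179.61: bits 0 walk d0:H2→d1:- -> H2

== LOOKUPS ==
["no-route","H1","H2","H2","H7","H2","H6","H6","H6","H0","H3","H6","H2","H5","H2","H2"]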